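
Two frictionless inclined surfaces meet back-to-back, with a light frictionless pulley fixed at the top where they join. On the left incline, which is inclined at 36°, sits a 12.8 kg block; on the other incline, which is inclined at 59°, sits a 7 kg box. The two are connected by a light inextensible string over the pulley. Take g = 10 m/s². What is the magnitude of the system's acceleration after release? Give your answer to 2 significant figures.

0.77 m/s²

Resolve each weight along its own incline: the 12.8 kg mass has component 12.8 × 10 × sin 36° = 75.237 N down its slope, and the 7 kg mass has 7 × 10 × sin 59° = 60.002 N down its slope.
The 12.8 kg side's 75.237 N exceeds the other side's 60.002 N, so that mass slides down and the 7 kg mass slides up. Taking that direction as positive, Newton's second law for the whole system gives 75.237 − 60.002 = (12.8 + 7) a, so a = 15.235 / 19.8 = 0.7694 m/s².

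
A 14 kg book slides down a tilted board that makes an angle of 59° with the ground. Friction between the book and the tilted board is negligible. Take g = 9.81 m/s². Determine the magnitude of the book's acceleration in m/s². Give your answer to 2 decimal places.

8.41 m/s²

Resolving the weight along the incline: the component pulling the book down the slope is mg sin 59° = 14 × 9.81 × 0.8572 = 117.728 N, and the normal force is N = mg cos 59° = 14 × 9.81 × 0.5150 = 70.730 N.
With no friction the net force along the incline is 117.728 N, so a = g sin 59° = 117.728 / 14 = 8.4091 m/s².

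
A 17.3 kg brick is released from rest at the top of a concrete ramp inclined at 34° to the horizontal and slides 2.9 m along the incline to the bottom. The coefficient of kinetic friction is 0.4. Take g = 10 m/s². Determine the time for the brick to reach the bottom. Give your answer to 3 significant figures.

1.60 s

The weight component along the incline is mg sin 34° = 96.740 N and the normal force is N = mg cos 34° = 143.424 N.
Friction up the slope is f = μN = 0.4 × 143.424 = 57.370 N, so the net downslope force is 96.740 − 57.370 = 39.370 N and a = 39.370 / 17.3 = 2.2757 m/s².
Starting from rest, L = ½at², so t = √(2L/a) = √(2 × 2.9 / 2.2757) = 1.5965 s.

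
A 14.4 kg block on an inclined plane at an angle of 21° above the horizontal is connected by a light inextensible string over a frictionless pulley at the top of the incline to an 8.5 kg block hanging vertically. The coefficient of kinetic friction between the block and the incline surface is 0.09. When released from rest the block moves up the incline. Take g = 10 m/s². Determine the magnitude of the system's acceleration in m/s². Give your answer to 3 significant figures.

For the block on the incline: the weight component along the slope is m₁g sin 21° = 14.4 × 10 × 0.3584 = 51.610 N and the normal force is N = m₁g cos 21° = 134.436 N.
Kinetic friction opposes the block's motion up the incline: f = μN = 0.09 × 134.436 = 12.099 N acting down the slope.
Newton's second law for the block (up-slope positive): T − 51.610 − 12.099 = 14.4 a. For the hanging block (downward positive): 8.5 × 10 − T = 8.5 a.
Adding the two equations eliminates T: 21.291 = 22.9 a, so a = 0.9297 m/s².

0.930 m/s²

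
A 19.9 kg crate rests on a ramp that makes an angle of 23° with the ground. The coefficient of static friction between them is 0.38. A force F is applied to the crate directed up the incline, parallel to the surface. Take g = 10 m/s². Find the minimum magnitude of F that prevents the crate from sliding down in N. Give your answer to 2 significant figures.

8.1 N

The normal force is N = mg cos 23° = 183.180 N. With F at its minimum the crate is on the verge of sliding down, so static friction is at its maximum μ_s N = 0.38 × 183.180 = 69.608 N and acts up the slope.
Equilibrium along the incline: F + μ_s N = mg sin 23°, so F = 77.755 − 69.608 = 8.147 N.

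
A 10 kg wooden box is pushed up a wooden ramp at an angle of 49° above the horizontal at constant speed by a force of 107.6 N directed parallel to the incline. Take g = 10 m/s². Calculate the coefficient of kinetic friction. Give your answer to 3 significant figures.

At constant speed ΣF = 0 along the incline. The applied 107.6 N acts up the slope; the weight component mg sin 49° = 75.471 N and kinetic friction μN both act down the slope.
So 107.6 = 75.471 + μ × 65.606, giving μ = (107.6 − 75.471) / 65.606 = 0.4897.

0.490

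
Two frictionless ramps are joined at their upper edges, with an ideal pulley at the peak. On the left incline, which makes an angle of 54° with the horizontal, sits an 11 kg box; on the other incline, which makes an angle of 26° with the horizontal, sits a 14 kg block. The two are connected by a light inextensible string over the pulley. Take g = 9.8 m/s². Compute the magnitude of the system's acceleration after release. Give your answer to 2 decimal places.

Resolve each weight along its own incline: the 11 kg mass has component 11 × 9.8 × sin 54° = 87.212 N down its slope, and the 14 kg mass has 14 × 9.8 × sin 26° = 60.145 N down its slope.
The 11 kg side's 87.212 N exceeds the other side's 60.145 N, so that mass slides down and the 14 kg mass slides up. Taking that direction as positive, Newton's second law for the whole system gives 87.212 − 60.145 = (11 + 14) a, so a = 27.067 / 25 = 1.0827 m/s².

1.08 m/s²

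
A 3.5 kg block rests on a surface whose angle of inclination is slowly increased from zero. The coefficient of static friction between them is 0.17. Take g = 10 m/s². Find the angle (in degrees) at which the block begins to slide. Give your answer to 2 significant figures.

At the threshold of sliding, static friction is at its maximum μ_s N and exactly balances the weight component along the incline: mg sin θ = μ_s mg cos θ.
Hence tan θ = μ_s = 0.17, so θ = arctan(0.17) = 9.6480°.

9.6°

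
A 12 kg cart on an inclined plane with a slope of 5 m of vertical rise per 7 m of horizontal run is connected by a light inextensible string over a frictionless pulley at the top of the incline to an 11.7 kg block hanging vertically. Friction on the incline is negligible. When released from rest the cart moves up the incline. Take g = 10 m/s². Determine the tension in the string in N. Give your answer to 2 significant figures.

For the cart on the incline: the weight component along the slope is m₁g sin 35.54° = 12 × 10 × 0.5812 = 69.744 N and the normal force is N = m₁g cos 35.54° = 97.648 N.
Newton's second law for the cart (up-slope positive): T − 69.744 = 12 a. For the hanging block (downward positive): 11.7 × 10 − T = 11.7 a.
Adding the two equations eliminates T: 47.256 = 23.7 a, so a = 1.9939 m/s².
Then from the hanging block's equation, T = 11.7 × (10 − 1.9939) = 93.671 N.

94 N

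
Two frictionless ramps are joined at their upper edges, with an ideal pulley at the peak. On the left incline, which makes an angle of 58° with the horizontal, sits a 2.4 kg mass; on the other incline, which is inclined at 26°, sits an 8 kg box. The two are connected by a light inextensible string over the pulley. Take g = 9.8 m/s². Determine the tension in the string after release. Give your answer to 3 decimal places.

23.274 N

Resolve each weight along its own incline: the 2.4 kg mass has component 2.4 × 9.8 × sin 58° = 19.946 N down its slope, and the 8 kg mass has 8 × 9.8 × sin 26° = 34.368 N down its slope.
The 8 kg side's 34.368 N exceeds the other side's 19.946 N, so that mass slides down and the 2.4 kg mass slides up. Taking that direction as positive, Newton's second law for the whole system gives 34.368 − 19.946 = (2.4 + 8) a, so a = 14.422 / 10.4 = 1.3867 m/s².
For the 2.4 kg mass (up-slope positive): T − 19.946 = 2.4 × 1.3867, so T = 23.274 N.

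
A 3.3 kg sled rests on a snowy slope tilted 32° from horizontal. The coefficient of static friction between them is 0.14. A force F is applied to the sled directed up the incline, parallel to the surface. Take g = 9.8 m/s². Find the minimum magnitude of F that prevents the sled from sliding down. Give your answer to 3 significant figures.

The normal force is N = mg cos 32° = 27.426 N. With F at its minimum the sled is on the verge of sliding down, so static friction is at its maximum μ_s N = 0.14 × 27.426 = 3.840 N and acts up the slope.
Equilibrium along the incline: F + μ_s N = mg sin 32°, so F = 17.138 − 3.840 = 13.298 N.

13.3 N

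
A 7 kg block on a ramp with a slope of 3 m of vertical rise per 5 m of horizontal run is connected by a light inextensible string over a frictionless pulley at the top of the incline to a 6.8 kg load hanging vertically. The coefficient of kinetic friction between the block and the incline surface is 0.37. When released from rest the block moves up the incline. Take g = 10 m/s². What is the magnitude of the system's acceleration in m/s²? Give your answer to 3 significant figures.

0.708 m/s²

For the block on the incline: the weight component along the slope is m₁g sin 30.96° = 7 × 10 × 0.5145 = 36.015 N and the normal force is N = m₁g cos 30.96° = 60.025 N.
Kinetic friction opposes the block's motion up the incline: f = μN = 0.37 × 60.025 = 22.209 N acting down the slope.
Newton's second law for the block (up-slope positive): T − 36.015 − 22.209 = 7 a. For the hanging load (downward positive): 6.8 × 10 − T = 6.8 a.
Adding the two equations eliminates T: 9.776 = 13.8 a, so a = 0.7084 m/s².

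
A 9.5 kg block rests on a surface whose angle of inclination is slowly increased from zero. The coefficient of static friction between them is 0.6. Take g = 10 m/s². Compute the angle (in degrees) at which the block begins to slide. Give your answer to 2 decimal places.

At the threshold of sliding, static friction is at its maximum μ_s N and exactly balances the weight component along the incline: mg sin θ = μ_s mg cos θ.
Hence tan θ = μ_s = 0.6, so θ = arctan(0.6) = 30.9638°.

30.96°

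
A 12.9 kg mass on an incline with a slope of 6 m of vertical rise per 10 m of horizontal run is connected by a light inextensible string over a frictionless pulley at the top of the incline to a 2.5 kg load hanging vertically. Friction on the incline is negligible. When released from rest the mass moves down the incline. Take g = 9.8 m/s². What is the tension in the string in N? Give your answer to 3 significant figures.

For the mass on the incline: the weight component along the slope is m₁g sin 30.96° = 12.9 × 9.8 × 0.5145 = 65.043 N and the normal force is N = m₁g cos 30.96° = 108.404 N.
Newton's second law for the mass (down-slope positive): 65.043 − T = 12.9 a. For the hanging load (upward positive): T − 2.5 × 9.8 = 2.5 a.
Adding the two equations eliminates T: 40.543 = 15.4 a, so a = 2.6327 m/s².
Then from the hanging load's equation, T = 2.5 × (9.8 + 2.6327) = 31.082 N.

31.1 N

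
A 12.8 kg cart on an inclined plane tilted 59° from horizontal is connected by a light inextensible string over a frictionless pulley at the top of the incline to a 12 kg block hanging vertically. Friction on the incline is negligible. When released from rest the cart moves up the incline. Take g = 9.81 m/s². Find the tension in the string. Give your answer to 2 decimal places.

112.84 N

For the cart on the incline: the weight component along the slope is m₁g sin 59° = 12.8 × 9.81 × 0.8572 = 107.637 N and the normal force is N = m₁g cos 59° = 64.672 N.
Newton's second law for the cart (up-slope positive): T − 107.637 = 12.8 a. For the hanging block (downward positive): 12 × 9.81 − T = 12 a.
Adding the two equations eliminates T: 10.083 = 24.8 a, so a = 0.4066 m/s².
Then from the hanging block's equation, T = 12 × (9.81 − 0.4066) = 112.841 N.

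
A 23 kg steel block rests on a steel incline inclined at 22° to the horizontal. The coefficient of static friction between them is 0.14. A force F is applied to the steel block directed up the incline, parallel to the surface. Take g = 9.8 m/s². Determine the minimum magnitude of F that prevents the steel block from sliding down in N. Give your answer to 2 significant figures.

55 N

The normal force is N = mg cos 22° = 208.987 N. With F at its minimum the steel block is on the verge of sliding down, so static friction is at its maximum μ_s N = 0.14 × 208.987 = 29.258 N and acts up the slope.
Equilibrium along the incline: F + μ_s N = mg sin 22°, so F = 84.436 − 29.258 = 55.178 N.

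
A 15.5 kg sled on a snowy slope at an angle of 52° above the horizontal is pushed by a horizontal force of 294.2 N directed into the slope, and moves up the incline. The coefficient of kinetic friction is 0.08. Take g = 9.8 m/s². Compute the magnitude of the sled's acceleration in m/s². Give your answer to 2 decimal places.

2.28 m/s²

The horizontal push has components F cos 52° = 294.2 × 0.6157 = 181.139 N up the incline and F sin 52° = 294.2 × 0.7880 = 231.830 N pressing into the surface.
The normal force is therefore N = mg cos 52° + F sin 52° = 93.525 + 231.830 = 325.355 N, and kinetic friction down the slope is μN = 0.08 × 325.355 = 26.028 N.
Along the incline: F cos 52° − mg sin 52° − μN = ma, so 181.139 − 119.697 − 26.028 = 15.5 a, giving a = 2.2848 m/s².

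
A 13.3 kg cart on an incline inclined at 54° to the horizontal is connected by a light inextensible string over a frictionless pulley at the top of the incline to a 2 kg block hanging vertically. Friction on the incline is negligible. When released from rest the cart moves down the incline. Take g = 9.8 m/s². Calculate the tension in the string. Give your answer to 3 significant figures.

For the cart on the incline: the weight component along the slope is m₁g sin 54° = 13.3 × 9.8 × 0.8090 = 105.445 N and the normal force is N = m₁g cos 54° = 76.612 N.
Newton's second law for the cart (down-slope positive): 105.445 − T = 13.3 a. For the hanging block (upward positive): T − 2 × 9.8 = 2 a.
Adding the two equations eliminates T: 85.845 = 15.3 a, so a = 5.6108 m/s².
Then from the hanging block's equation, T = 2 × (9.8 + 5.6108) = 30.822 N.

30.8 N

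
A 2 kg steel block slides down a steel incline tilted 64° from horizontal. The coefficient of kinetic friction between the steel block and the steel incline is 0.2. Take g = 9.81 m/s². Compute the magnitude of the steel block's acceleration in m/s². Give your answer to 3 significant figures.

Resolving the weight along the incline: the component pulling the steel block down the slope is mg sin 64° = 2 × 9.81 × 0.8988 = 17.634 N, and the normal force is N = mg cos 64° = 2 × 9.81 × 0.4384 = 8.601 N.
Kinetic friction acts up the slope with magnitude f = μN = 0.2 × 8.601 = 1.720 N.
Net force along the incline is 17.634 − 1.720 = 15.914 N, so a = 15.914 / 2 = 7.9570 m/s².

7.96 m/s²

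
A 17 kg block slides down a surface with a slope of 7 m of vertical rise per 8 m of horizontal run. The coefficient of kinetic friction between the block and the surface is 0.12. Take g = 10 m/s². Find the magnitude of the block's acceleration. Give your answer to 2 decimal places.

5.68 m/s²

Resolving the weight along the incline: the component pulling the block down the slope is mg sin 41.19° = 17 × 10 × 0.6585 = 111.945 N, and the normal force is N = mg cos 41.19° = 17 × 10 × 0.7526 = 127.942 N.
Kinetic friction acts up the slope with magnitude f = μN = 0.12 × 127.942 = 15.353 N.
Net force along the incline is 111.945 − 15.353 = 96.592 N, so a = 96.592 / 17 = 5.6819 m/s².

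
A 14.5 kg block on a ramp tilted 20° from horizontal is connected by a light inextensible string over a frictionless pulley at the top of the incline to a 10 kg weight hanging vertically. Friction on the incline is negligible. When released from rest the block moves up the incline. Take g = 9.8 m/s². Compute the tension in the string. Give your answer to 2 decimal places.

For the block on the incline: the weight component along the slope is m₁g sin 20° = 14.5 × 9.8 × 0.3420 = 48.598 N and the normal force is N = m₁g cos 20° = 133.530 N.
Newton's second law for the block (up-slope positive): T − 48.598 = 14.5 a. For the hanging weight (downward positive): 10 × 9.8 − T = 10 a.
Adding the two equations eliminates T: 49.402 = 24.5 a, so a = 2.0164 m/s².
Then from the hanging weight's equation, T = 10 × (9.8 − 2.0164) = 77.836 N.

77.84 N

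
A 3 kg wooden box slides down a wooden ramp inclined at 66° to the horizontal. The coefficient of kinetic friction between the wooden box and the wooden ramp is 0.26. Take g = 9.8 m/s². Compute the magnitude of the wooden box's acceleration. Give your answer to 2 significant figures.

Resolving the weight along the incline: the component pulling the wooden box down the slope is mg sin 66° = 3 × 9.8 × 0.9135 = 26.857 N, and the normal force is N = mg cos 66° = 3 × 9.8 × 0.4067 = 11.957 N.
Kinetic friction acts up the slope with magnitude f = μN = 0.26 × 11.957 = 3.109 N.
Net force along the incline is 26.857 − 3.109 = 23.748 N, so a = 23.748 / 3 = 7.9160 m/s².

7.9 m/s²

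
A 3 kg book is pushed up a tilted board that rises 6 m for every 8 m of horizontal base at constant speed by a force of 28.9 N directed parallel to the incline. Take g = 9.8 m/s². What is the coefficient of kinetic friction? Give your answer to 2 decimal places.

At constant speed ΣF = 0 along the incline. The applied 28.9 N acts up the slope; the weight component mg sin 36.87° = 17.640 N and kinetic friction μN both act down the slope.
So 28.9 = 17.640 + μ × 23.520, giving μ = (28.9 − 17.640) / 23.520 = 0.4787.

0.48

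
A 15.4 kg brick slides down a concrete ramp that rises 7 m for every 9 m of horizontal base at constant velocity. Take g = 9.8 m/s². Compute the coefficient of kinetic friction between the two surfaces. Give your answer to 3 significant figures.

0.778

At constant velocity the net force along the incline is zero: mg sin 37.87° = μ mg cos 37.87°.
So μ = tan 37.87° = 0.6139 / 0.7894 = 0.7777.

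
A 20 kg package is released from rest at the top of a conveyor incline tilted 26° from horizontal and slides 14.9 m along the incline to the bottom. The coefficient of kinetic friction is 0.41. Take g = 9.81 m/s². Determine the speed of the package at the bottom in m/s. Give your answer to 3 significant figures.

4.52 m/s

The weight component along the incline is mg sin 26° = 86.008 N and the normal force is N = mg cos 26° = 176.343 N.
Friction up the slope is f = μN = 0.41 × 176.343 = 72.301 N, so the net downslope force is 86.008 − 72.301 = 13.707 N and a = 13.707 / 20 = 0.6854 m/s².
Starting from rest over a distance of 14.9 m, v² = 2aL = 2 × 0.6854 × 14.9 = 20.4249, so v = 4.5194 m/s.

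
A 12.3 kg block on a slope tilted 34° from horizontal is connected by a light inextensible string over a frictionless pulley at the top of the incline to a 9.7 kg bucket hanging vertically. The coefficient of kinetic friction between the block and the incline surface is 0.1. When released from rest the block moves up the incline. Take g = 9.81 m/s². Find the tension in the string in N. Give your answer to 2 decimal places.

87.36 N

For the block on the incline: the weight component along the slope is m₁g sin 34° = 12.3 × 9.81 × 0.5592 = 67.475 N and the normal force is N = m₁g cos 34° = 100.034 N.
Kinetic friction opposes the block's motion up the incline: f = μN = 0.1 × 100.034 = 10.003 N acting down the slope.
Newton's second law for the block (up-slope positive): T − 67.475 − 10.003 = 12.3 a. For the hanging bucket (downward positive): 9.7 × 9.81 − T = 9.7 a.
Adding the two equations eliminates T: 17.679 = 22 a, so a = 0.8036 m/s².
Then from the hanging bucket's equation, T = 9.7 × (9.81 − 0.8036) = 87.362 N.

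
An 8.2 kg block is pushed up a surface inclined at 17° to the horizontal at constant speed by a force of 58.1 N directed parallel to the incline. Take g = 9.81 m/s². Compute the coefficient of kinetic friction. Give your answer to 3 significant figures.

At constant speed ΣF = 0 along the incline. The applied 58.1 N acts up the slope; the weight component mg sin 17° = 23.519 N and kinetic friction μN both act down the slope.
So 58.1 = 23.519 + μ × 76.927, giving μ = (58.1 − 23.519) / 76.927 = 0.4495.

0.450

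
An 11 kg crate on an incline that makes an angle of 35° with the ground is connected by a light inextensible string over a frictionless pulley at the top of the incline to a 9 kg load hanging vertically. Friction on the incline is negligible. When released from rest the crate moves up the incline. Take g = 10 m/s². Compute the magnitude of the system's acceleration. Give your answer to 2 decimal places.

For the crate on the incline: the weight component along the slope is m₁g sin 35° = 11 × 10 × 0.5736 = 63.096 N and the normal force is N = m₁g cos 35° = 90.107 N.
Newton's second law for the crate (up-slope positive): T − 63.096 = 11 a. For the hanging load (downward positive): 9 × 10 − T = 9 a.
Adding the two equations eliminates T: 26.904 = 20 a, so a = 1.3452 m/s².

1.35 m/s²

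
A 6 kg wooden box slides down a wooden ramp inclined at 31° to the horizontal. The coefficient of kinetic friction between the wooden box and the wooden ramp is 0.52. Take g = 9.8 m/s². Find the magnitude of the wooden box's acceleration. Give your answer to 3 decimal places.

0.679 m/s²

Resolving the weight along the incline: the component pulling the wooden box down the slope is mg sin 31° = 6 × 9.8 × 0.5150 = 30.282 N, and the normal force is N = mg cos 31° = 6 × 9.8 × 0.8572 = 50.403 N.
Kinetic friction acts up the slope with magnitude f = μN = 0.52 × 50.403 = 26.210 N.
Net force along the incline is 30.282 − 26.210 = 4.072 N, so a = 4.072 / 6 = 0.6787 m/s².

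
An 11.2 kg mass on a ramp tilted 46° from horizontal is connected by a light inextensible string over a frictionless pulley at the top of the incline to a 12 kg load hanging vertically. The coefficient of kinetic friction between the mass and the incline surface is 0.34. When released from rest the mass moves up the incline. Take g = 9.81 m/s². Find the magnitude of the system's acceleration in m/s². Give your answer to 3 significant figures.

For the mass on the incline: the weight component along the slope is m₁g sin 46° = 11.2 × 9.81 × 0.7193 = 79.031 N and the normal force is N = m₁g cos 46° = 76.324 N.
Kinetic friction opposes the mass's motion up the incline: f = μN = 0.34 × 76.324 = 25.950 N acting down the slope.
Newton's second law for the mass (up-slope positive): T − 79.031 − 25.950 = 11.2 a. For the hanging load (downward positive): 12 × 9.81 − T = 12 a.
Adding the two equations eliminates T: 12.739 = 23.2 a, so a = 0.5491 m/s².

0.549 m/s²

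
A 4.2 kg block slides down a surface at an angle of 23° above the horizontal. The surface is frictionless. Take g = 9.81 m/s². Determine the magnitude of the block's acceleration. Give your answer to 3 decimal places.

Resolving the weight along the incline: the component pulling the block down the slope is mg sin 23° = 4.2 × 9.81 × 0.3907 = 16.098 N, and the normal force is N = mg cos 23° = 4.2 × 9.81 × 0.9205 = 37.926 N.
With no friction the net force along the incline is 16.098 N, so a = g sin 23° = 16.098 / 4.2 = 3.8329 m/s².

3.833 m/s²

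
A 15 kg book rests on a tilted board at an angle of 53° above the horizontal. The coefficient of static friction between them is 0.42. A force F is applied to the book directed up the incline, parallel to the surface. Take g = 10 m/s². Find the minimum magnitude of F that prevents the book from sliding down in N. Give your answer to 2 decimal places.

81.88 N

The normal force is N = mg cos 53° = 90.272 N. With F at its minimum the book is on the verge of sliding down, so static friction is at its maximum μ_s N = 0.42 × 90.272 = 37.914 N and acts up the slope.
Equilibrium along the incline: F + μ_s N = mg sin 53°, so F = 119.795 − 37.914 = 81.881 N.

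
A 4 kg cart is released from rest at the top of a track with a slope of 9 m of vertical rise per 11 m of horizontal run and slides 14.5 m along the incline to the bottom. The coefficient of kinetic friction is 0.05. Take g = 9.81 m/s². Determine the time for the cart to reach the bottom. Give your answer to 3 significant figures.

The weight component along the incline is mg sin 39.29° = 24.848 N and the normal force is N = mg cos 39.29° = 30.370 N.
Friction up the slope is f = μN = 0.05 × 30.370 = 1.519 N, so the net downslope force is 24.848 − 1.519 = 23.329 N and a = 23.329 / 4 = 5.8323 m/s².
Starting from rest, L = ½at², so t = √(2L/a) = √(2 × 14.5 / 5.8323) = 2.2299 s.

2.23 s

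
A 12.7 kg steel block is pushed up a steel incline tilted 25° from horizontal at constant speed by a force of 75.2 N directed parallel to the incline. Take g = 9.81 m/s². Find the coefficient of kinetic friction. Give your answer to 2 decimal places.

0.20

At constant speed ΣF = 0 along the incline. The applied 75.2 N acts up the slope; the weight component mg sin 25° = 52.653 N and kinetic friction μN both act down the slope.
So 75.2 = 52.653 + μ × 112.914, giving μ = (75.2 − 52.653) / 112.914 = 0.1997.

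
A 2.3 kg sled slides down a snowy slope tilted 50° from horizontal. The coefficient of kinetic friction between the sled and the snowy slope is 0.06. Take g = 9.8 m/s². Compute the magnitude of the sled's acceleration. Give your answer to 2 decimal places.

7.13 m/s²

Resolving the weight along the incline: the component pulling the sled down the slope is mg sin 50° = 2.3 × 9.8 × 0.7660 = 17.266 N, and the normal force is N = mg cos 50° = 2.3 × 9.8 × 0.6428 = 14.489 N.
Kinetic friction acts up the slope with magnitude f = μN = 0.06 × 14.489 = 0.869 N.
Net force along the incline is 17.266 − 0.869 = 16.397 N, so a = 16.397 / 2.3 = 7.1291 m/s².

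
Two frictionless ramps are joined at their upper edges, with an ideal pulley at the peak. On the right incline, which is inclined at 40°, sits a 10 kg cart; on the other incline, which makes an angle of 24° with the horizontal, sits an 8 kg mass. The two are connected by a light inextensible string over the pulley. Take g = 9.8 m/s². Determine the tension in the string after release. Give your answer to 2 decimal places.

45.71 N

Resolve each weight along its own incline: the 10 kg mass has component 10 × 9.8 × sin 40° = 62.993 N down its slope, and the 8 kg mass has 8 × 9.8 × sin 24° = 31.888 N down its slope.
The 10 kg side's 62.993 N exceeds the other side's 31.888 N, so that mass slides down and the 8 kg mass slides up. Taking that direction as positive, Newton's second law for the whole system gives 62.993 − 31.888 = (10 + 8) a, so a = 31.105 / 18 = 1.7281 m/s².
For the 8 kg mass (up-slope positive): T − 31.888 = 8 × 1.7281, so T = 45.713 N.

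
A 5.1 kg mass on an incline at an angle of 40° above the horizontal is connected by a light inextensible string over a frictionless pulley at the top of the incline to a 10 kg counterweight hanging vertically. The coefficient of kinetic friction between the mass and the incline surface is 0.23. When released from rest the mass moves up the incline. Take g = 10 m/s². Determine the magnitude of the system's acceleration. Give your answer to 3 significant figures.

For the mass on the incline: the weight component along the slope is m₁g sin 40° = 5.1 × 10 × 0.6428 = 32.783 N and the normal force is N = m₁g cos 40° = 39.068 N.
Kinetic friction opposes the mass's motion up the incline: f = μN = 0.23 × 39.068 = 8.986 N acting down the slope.
Newton's second law for the mass (up-slope positive): T − 32.783 − 8.986 = 5.1 a. For the hanging counterweight (downward positive): 10 × 10 − T = 10 a.
Adding the two equations eliminates T: 58.231 = 15.1 a, so a = 3.8564 m/s².

3.86 m/s²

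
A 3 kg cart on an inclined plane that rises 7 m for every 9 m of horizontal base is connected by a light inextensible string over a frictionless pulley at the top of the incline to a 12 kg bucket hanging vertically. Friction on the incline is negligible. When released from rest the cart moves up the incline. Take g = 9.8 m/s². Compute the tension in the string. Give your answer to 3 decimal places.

For the cart on the incline: the weight component along the slope is m₁g sin 37.87° = 3 × 9.8 × 0.6139 = 18.049 N and the normal force is N = m₁g cos 37.87° = 23.207 N.
Newton's second law for the cart (up-slope positive): T − 18.049 = 3 a. For the hanging bucket (downward positive): 12 × 9.8 − T = 12 a.
Adding the two equations eliminates T: 99.551 = 15 a, so a = 6.6367 m/s².
Then from the hanging bucket's equation, T = 12 × (9.8 − 6.6367) = 37.960 N.

37.960 N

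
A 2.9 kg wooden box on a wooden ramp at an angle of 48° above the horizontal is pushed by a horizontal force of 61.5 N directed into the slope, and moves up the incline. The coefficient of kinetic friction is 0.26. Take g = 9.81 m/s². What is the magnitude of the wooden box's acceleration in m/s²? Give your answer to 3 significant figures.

The horizontal push has components F cos 48° = 61.5 × 0.6691 = 41.150 N up the incline and F sin 48° = 61.5 × 0.7431 = 45.701 N pressing into the surface.
The normal force is therefore N = mg cos 48° + F sin 48° = 19.035 + 45.701 = 64.736 N, and kinetic friction down the slope is μN = 0.26 × 64.736 = 16.831 N.
Along the incline: F cos 48° − mg sin 48° − μN = ma, so 41.150 − 21.140 − 16.831 = 2.9 a, giving a = 1.0962 m/s².

1.10 m/s²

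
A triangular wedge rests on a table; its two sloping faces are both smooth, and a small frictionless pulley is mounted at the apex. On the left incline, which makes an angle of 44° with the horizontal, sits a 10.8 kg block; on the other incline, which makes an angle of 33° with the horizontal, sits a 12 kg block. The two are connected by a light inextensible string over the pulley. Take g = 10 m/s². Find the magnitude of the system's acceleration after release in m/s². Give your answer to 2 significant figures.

0.42 m/s²

Resolve each weight along its own incline: the 10.8 kg mass has component 10.8 × 10 × sin 44° = 75.023 N down its slope, and the 12 kg mass has 12 × 10 × sin 33° = 65.357 N down its slope.
The 10.8 kg side's 75.023 N exceeds the other side's 65.357 N, so that mass slides down and the 12 kg mass slides up. Taking that direction as positive, Newton's second law for the whole system gives 75.023 − 65.357 = (10.8 + 12) a, so a = 9.666 / 22.8 = 0.4239 m/s².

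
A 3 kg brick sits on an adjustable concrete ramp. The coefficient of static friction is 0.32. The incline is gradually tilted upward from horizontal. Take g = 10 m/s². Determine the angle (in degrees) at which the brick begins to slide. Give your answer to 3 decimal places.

At the threshold of sliding, static friction is at its maximum μ_s N and exactly balances the weight component along the incline: mg sin θ = μ_s mg cos θ.
Hence tan θ = μ_s = 0.32, so θ = arctan(0.32) = 17.7447°.

17.745°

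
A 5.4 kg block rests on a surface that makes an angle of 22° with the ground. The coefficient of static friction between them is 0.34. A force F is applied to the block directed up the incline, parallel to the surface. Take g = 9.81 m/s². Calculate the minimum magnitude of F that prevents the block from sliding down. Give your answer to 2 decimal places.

The normal force is N = mg cos 22° = 49.117 N. With F at its minimum the block is on the verge of sliding down, so static friction is at its maximum μ_s N = 0.34 × 49.117 = 16.700 N and acts up the slope.
Equilibrium along the incline: F + μ_s N = mg sin 22°, so F = 19.844 − 16.700 = 3.144 N.

3.14 N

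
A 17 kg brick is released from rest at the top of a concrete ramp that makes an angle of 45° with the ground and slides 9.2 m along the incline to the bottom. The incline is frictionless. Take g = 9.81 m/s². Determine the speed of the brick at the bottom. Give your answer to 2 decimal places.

11.30 m/s

The weight component along the incline is mg sin 45° = 117.924 N and the normal force is N = mg cos 45° = 117.924 N.
With no friction, a = g sin 45° = 6.9367 m/s².
Starting from rest over a distance of 9.2 m, v² = 2aL = 2 × 6.9367 × 9.2 = 127.6353, so v = 11.2976 m/s.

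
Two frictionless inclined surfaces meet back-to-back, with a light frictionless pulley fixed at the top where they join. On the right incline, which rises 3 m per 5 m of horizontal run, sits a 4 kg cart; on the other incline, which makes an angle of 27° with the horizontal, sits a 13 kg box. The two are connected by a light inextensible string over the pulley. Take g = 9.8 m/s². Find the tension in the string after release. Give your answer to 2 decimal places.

29.03 N

Resolve each weight along its own incline: the 4 kg mass has component 4 × 9.8 × sin 30.96° = 20.168 N down its slope, and the 13 kg mass has 13 × 9.8 × sin 27° = 57.838 N down its slope.
The 13 kg side's 57.838 N exceeds the other side's 20.168 N, so that mass slides down and the 4 kg mass slides up. Taking that direction as positive, Newton's second law for the whole system gives 57.838 − 20.168 = (4 + 13) a, so a = 37.670 / 17 = 2.2159 m/s².
For the 4 kg mass (up-slope positive): T − 20.168 = 4 × 2.2159, so T = 29.032 N.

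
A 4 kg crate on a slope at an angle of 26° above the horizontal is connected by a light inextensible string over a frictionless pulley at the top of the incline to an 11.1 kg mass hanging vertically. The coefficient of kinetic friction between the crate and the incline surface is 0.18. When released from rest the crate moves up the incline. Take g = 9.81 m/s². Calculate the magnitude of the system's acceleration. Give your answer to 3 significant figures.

5.65 m/s²

For the crate on the incline: the weight component along the slope is m₁g sin 26° = 4 × 9.81 × 0.4384 = 17.203 N and the normal force is N = m₁g cos 26° = 35.269 N.
Kinetic friction opposes the crate's motion up the incline: f = μN = 0.18 × 35.269 = 6.348 N acting down the slope.
Newton's second law for the crate (up-slope positive): T − 17.203 − 6.348 = 4 a. For the hanging mass (downward positive): 11.1 × 9.81 − T = 11.1 a.
Adding the two equations eliminates T: 85.340 = 15.1 a, so a = 5.6517 m/s².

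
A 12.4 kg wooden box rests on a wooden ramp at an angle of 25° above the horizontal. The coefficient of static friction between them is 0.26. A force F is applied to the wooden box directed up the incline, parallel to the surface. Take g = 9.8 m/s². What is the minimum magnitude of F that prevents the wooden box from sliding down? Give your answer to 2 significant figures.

The normal force is N = mg cos 25° = 110.135 N. With F at its minimum the wooden box is on the verge of sliding down, so static friction is at its maximum μ_s N = 0.26 × 110.135 = 28.635 N and acts up the slope.
Equilibrium along the incline: F + μ_s N = mg sin 25°, so F = 51.357 − 28.635 = 22.722 N.

23 N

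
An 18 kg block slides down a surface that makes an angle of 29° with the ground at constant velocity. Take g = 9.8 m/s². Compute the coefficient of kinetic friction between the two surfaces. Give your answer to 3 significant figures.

0.554

At constant velocity the net force along the incline is zero: mg sin 29° = μ mg cos 29°.
So μ = tan 29° = 0.4848 / 0.8746 = 0.5543.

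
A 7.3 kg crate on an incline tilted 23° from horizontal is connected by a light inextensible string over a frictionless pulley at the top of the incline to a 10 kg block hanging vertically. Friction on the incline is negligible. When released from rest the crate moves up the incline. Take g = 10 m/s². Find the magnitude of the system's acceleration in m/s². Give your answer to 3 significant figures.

4.13 m/s²

For the crate on the incline: the weight component along the slope is m₁g sin 23° = 7.3 × 10 × 0.3907 = 28.521 N and the normal force is N = m₁g cos 23° = 67.197 N.
Newton's second law for the crate (up-slope positive): T − 28.521 = 7.3 a. For the hanging block (downward positive): 10 × 10 − T = 10 a.
Adding the two equations eliminates T: 71.479 = 17.3 a, so a = 4.1317 m/s².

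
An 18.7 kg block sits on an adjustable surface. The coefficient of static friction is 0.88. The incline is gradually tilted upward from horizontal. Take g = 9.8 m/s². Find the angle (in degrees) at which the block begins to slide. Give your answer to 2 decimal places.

At the threshold of sliding, static friction is at its maximum μ_s N and exactly balances the weight component along the incline: mg sin θ = μ_s mg cos θ.
Hence tan θ = μ_s = 0.88, so θ = arctan(0.88) = 41.3478°.

41.35°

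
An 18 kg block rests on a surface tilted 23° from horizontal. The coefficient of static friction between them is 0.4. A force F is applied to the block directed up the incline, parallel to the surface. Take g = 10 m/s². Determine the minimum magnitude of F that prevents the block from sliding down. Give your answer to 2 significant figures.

4.1 N

The normal force is N = mg cos 23° = 165.691 N. With F at its minimum the block is on the verge of sliding down, so static friction is at its maximum μ_s N = 0.4 × 165.691 = 66.276 N and acts up the slope.
Equilibrium along the incline: F + μ_s N = mg sin 23°, so F = 70.332 − 66.276 = 4.056 N.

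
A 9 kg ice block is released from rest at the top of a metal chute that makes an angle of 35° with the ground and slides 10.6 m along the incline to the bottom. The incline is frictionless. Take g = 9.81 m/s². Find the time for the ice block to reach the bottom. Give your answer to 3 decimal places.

1.941 s

The weight component along the incline is mg sin 35° = 50.641 N and the normal force is N = mg cos 35° = 72.323 N.
With no friction, a = g sin 35° = 5.6268 m/s².
Starting from rest, L = ½at², so t = √(2L/a) = √(2 × 10.6 / 5.6268) = 1.9411 s.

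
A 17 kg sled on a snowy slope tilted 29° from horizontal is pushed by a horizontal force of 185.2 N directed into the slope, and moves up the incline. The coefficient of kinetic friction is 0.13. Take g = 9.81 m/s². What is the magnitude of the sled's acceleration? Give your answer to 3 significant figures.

2.97 m/s²

The horizontal push has components F cos 29° = 185.2 × 0.8746 = 161.976 N up the incline and F sin 29° = 185.2 × 0.4848 = 89.785 N pressing into the surface.
The normal force is therefore N = mg cos 29° + F sin 29° = 145.857 + 89.785 = 235.642 N, and kinetic friction down the slope is μN = 0.13 × 235.642 = 30.633 N.
Along the incline: F cos 29° − mg sin 29° − μN = ma, so 161.976 − 80.850 − 30.633 = 17 a, giving a = 2.9702 m/s².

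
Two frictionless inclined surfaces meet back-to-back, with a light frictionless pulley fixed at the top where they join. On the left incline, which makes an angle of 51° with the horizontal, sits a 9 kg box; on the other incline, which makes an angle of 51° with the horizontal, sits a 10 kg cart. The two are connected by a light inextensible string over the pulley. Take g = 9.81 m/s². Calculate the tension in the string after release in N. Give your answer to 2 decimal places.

Resolve each weight along its own incline: the 9 kg mass has component 9 × 9.81 × sin 51° = 68.614 N down its slope, and the 10 kg mass has 10 × 9.81 × sin 51° = 76.238 N down its slope.
The 10 kg side's 76.238 N exceeds the other side's 68.614 N, so that mass slides down and the 9 kg mass slides up. Taking that direction as positive, Newton's second law for the whole system gives 76.238 − 68.614 = (9 + 10) a, so a = 7.624 / 19 = 0.4013 m/s².
For the 9 kg mass (up-slope positive): T − 68.614 = 9 × 0.4013, so T = 72.226 N.

72.23 N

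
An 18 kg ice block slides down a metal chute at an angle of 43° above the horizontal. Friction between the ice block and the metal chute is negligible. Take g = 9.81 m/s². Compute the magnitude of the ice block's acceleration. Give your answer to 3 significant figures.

Resolving the weight along the incline: the component pulling the ice block down the slope is mg sin 43° = 18 × 9.81 × 0.6820 = 120.428 N, and the normal force is N = mg cos 43° = 18 × 9.81 × 0.7314 = 129.151 N.
With no friction the net force along the incline is 120.428 N, so a = g sin 43° = 120.428 / 18 = 6.6904 m/s².

6.69 m/s²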